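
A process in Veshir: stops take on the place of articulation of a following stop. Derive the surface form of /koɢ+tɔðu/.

[kodtɔðu]

/ɢ/ is a voiced uvular stop. The following trigger /t/ is alveolar, so /ɢ/ must become alveolar as well.
The voiced alveolar stop is [d], so /ɢ/ → [d].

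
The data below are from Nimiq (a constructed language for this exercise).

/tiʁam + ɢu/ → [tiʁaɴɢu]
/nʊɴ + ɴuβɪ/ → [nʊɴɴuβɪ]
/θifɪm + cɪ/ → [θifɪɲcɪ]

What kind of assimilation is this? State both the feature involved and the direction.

regressive place assimilation

The segment that alternates is /m/, which surfaces as [ɴ] when adjacent to /ɢ/.
/m/ is bilabial while /ɢ/ is uvular; the output [ɴ] is uvular, matching the trigger — so the feature that spreads is place.
Manner and voice are unchanged, so the assimilation is partial, not total.
The same holds elsewhere in the data: /m/ → [ɲ] before /c/ (bilabial → palatal, matching palatal) — only place changes, and always toward the following segment.
No alternation appears in [nʊɴɴuβɪ]: there the adjacent consonants already agree in place (/ɴ/ and /ɴ/ are both uvular), so this form is consistent with the same rule.
The trigger is the following segment, so the direction is regressive (anticipatory).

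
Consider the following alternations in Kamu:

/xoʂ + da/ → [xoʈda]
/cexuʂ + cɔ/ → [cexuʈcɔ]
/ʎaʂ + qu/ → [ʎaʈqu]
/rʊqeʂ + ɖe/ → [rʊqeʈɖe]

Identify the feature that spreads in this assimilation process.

The segment that alternates is /ʂ/, which surfaces as [ʈ] when adjacent to /d/.
The change fricative → stop matches the manner of the following /d/, identifying this as manner assimilation.
Checking the remaining alternations: /ʂ/ → [ʈ] before /c/ (fricative → stop, matching a stop); /ʂ/ → [ʈ] before /q/ (fricative → stop, matching a stop); /ʂ/ → [ʈ] before /ɖ/ (fricative → stop, matching a stop) — only manner changes, and always toward the following segment.

manner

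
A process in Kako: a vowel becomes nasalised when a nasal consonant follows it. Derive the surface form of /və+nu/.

/ə/ sits next to the nasal /n/ and is therefore nasalised to [ə̃].

[və̃nu]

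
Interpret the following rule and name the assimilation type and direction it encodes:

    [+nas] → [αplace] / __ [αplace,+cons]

The shared variable α links the value of the place features (abbreviated [place]) on the target to the same value on the neighbouring segment, so place is the feature that assimilates.
Since the environment is written after the underscore, the trigger follows the target; the direction is regressive.

regressive place assimilation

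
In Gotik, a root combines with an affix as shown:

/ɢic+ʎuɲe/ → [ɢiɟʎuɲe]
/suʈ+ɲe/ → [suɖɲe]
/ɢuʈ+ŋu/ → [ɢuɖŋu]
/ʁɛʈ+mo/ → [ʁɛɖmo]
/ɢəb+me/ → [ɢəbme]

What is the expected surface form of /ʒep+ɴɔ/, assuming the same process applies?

[ʒebɴɔ]

The data show regressive voicing assimilation: /c/ → [ɟ] before /ʎ/; /ʈ/ → [ɖ] before /ɲ/; /ʈ/ → [ɖ] before /ŋ/; /ʈ/ → [ɖ] before /m/. In each pair only voicing changes, matching the following consonant, while place and manner stay constant.
Nothing changes in [ɢəbme]: there the adjacent consonants already agree in voicing (/b/ and /m/ are both voiced), so this form is consistent with the same rule.
/p/ is a voiceless bilabial stop. The following trigger /ɴ/ is voiced, so /p/ must become voiced as well.
The voiced bilabial stop is [b], so /p/ → [b].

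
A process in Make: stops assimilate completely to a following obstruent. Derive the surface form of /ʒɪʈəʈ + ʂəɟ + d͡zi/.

/ʈ/ is the segment targeted by the rule; it sits immediately before /ʂ/, so it assimilates completely and surfaces as [ʂ].
At the second juncture, /ɟ/ likewise becomes [d͡z] adjacent to /d͡z/.

[ʒɪʈəʂʂəd͡zd͡zi]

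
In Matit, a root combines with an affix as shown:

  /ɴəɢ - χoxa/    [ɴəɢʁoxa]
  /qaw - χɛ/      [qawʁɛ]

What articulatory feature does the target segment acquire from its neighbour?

voicing

Underlying /χ/ is realised as [ʁ] next to /ɢ/; /ɢ/ itself does not change.
/χ/ is voiceless while /ɢ/ is voiced; the output [ʁ] is voiced, matching the trigger — so the feature that spreads is voicing.
The other alternating form patterns the same way: /χ/ → [ʁ] after /w/ (voiceless → voiced, matching voiced) — only voicing changes, and always toward the preceding segment.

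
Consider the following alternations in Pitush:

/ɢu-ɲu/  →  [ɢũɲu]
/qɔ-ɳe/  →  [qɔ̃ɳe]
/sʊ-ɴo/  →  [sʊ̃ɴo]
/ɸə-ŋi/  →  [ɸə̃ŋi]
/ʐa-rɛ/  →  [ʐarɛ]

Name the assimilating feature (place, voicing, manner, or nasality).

The vowel /u/ surfaces as nasalised [ũ] next to the following nasal /ɲ/ — it has acquired the [+nasal] feature of its neighbour.
Likewise in the remaining data: /ɔ/ → [ɔ̃] before /ɳ/; /ʊ/ → [ʊ̃] before /ɴ/; /ə/ → [ə̃] before /ŋ/ — each time a vowel is nasalised next to a following nasal.
No change occurs in [ʐarɛ] because the vowel at the boundary is adjacent to an oral consonant, not a nasal (/a/ next to /r/).

nasality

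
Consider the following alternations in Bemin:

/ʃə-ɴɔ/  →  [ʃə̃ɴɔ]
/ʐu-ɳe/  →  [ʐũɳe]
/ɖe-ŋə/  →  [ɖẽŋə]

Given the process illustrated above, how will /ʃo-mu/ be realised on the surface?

[ʃõmu]

The data show regressive nasality assimilation (vowel nasalisation): /ə/ → [ə̃] before /ɴ/; /u/ → [ũ] before /ɳ/; /e/ → [ẽ] before /ŋ/ — a vowel is nasalised by an immediately following nasal consonant.
/o/ sits next to the nasal /m/ and is therefore nasalised to [õ].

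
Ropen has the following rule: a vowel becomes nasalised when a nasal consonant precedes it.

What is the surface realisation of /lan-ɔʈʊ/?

The vowel /ɔ/ is adjacent to the preceding nasal /n/, so it acquires [+nasal] and surfaces as [ɔ̃].

[lanɔ̃ʈʊ]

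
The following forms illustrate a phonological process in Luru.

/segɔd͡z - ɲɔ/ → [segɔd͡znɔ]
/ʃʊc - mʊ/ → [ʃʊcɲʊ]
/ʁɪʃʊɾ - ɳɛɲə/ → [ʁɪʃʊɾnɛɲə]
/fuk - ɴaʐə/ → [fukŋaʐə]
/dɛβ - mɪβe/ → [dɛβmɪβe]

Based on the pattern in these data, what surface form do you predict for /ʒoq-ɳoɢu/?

[ʒoqɴoɢu]

The data show progressive place assimilation: /ɲ/ → [n] after /d͡z/; /m/ → [ɲ] after /c/; /ɳ/ → [n] after /ɾ/; /ɴ/ → [ŋ] after /k/. In each pair only place changes, matching the preceding consonant, while manner and voice stay constant.
No alternation appears in [dɛβmɪβe]: there the adjacent consonants already agree in place (/m/ and /β/ are both bilabial), so this form is consistent with the same rule.
/ɳ/ is a voiced retroflex nasal. The preceding trigger /q/ is uvular, so /ɳ/ must become uvular as well.
Changing only its place to uvular gives [ɴ] — the voiced uvular nasal.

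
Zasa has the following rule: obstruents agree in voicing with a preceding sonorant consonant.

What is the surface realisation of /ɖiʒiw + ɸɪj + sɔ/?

[ɖiʒiwβɪjzɔ]

/ɸ/ is a voiceless bilabial fricative. The preceding trigger /w/ is voiced, so /ɸ/ must become voiced as well.
A voiced bilabial fricative is [β], so the surface segment is [β].
The same rule applies at the second boundary: /s/ → [z] next to /j/.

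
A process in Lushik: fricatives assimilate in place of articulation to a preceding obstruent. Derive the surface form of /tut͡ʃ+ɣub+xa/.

The rule targets /ɣ/ (voiced velar fricative), which sits after the trigger /t͡ʃ/ (postalveolar).
The voiced postalveolar fricative is [ʒ], so /ɣ/ → [ʒ].
At the second juncture, /x/ likewise becomes [ɸ] adjacent to /b/.

[tut͡ʃʒubɸa]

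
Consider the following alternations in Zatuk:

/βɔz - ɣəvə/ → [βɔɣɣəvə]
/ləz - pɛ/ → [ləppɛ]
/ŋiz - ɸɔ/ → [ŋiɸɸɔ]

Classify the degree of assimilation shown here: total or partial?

total assimilation

The segment that alternates is /z/, which surfaces as [p] when adjacent to /p/.
The output [p] is identical to the trigger /p/ — every feature (place, manner, voicing) has been copied — so this is total assimilation.
The other forms behave the same way: /z/ → [ɣ] before /ɣ/; /z/ → [ɸ] before /ɸ/ — in each case the output is a copy of the following consonant.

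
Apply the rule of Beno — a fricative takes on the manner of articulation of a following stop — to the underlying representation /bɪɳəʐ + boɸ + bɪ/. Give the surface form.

[bɪɳəɖbopbɪ]

/ʐ/ is a voiced retroflex fricative. The following trigger /b/ is a stop, so /ʐ/ must become a stop as well.
Changing only its manner to stop gives [ɖ] — the voiced retroflex stop.
The same rule applies at the second boundary: /ɸ/ → [p] next to /b/.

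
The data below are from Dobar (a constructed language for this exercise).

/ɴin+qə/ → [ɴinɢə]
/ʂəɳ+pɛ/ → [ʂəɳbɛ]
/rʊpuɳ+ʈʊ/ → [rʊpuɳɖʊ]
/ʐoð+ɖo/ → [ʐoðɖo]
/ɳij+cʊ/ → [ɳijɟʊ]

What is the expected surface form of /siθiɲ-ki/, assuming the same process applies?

The data show progressive voicing assimilation: /q/ → [ɢ] after /n/; /p/ → [b] after /ɳ/; /ʈ/ → [ɖ] after /ɳ/; /c/ → [ɟ] after /j/. In each pair only voicing changes, matching the preceding consonant, while place and manner stay constant.
No alternation appears in [ʐoðɖo]: there the adjacent consonants already agree in voicing (/ɖ/ and /ð/ are both voiced), so this form is consistent with the same rule.
The rule targets /k/ (voiceless velar stop), which sits after the trigger /ɲ/ (voiced).
The voiced velar stop is [g], so /k/ → [g].

[siθiɲgi]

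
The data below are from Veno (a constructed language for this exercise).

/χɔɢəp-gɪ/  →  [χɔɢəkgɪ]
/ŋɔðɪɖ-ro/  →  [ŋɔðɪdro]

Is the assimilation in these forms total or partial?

Comparing underlying and surface forms, /p/ → [k] is the alternation; the neighbouring /g/ is constant.
/p/ is bilabial while /g/ is velar; the output [k] is velar, matching the trigger — so the feature that spreads is place.
Manner and voice are unchanged, so the assimilation is partial, not total.
The same holds elsewhere in the data: /ɖ/ → [d] before /r/ (retroflex → alveolar, matching alveolar) — only place changes, and always toward the following segment.

partial assimilation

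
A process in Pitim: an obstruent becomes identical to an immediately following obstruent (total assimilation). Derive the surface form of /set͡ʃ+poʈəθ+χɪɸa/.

[seppoʈəχχɪɸa]

/t͡ʃ/ is the segment targeted by the rule; it sits immediately before /p/, so it assimilates completely and surfaces as [p].
At the second juncture, /θ/ likewise becomes [χ] adjacent to /χ/.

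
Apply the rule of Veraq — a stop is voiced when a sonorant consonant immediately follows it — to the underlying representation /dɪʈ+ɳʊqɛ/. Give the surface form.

[dɪɖɳʊqɛ]

/ʈ/ is a voiceless retroflex stop. The following trigger /ɳ/ is voiced, so /ʈ/ must become voiced as well.
A voiced retroflex stop is [ɖ], so the surface segment is [ɖ].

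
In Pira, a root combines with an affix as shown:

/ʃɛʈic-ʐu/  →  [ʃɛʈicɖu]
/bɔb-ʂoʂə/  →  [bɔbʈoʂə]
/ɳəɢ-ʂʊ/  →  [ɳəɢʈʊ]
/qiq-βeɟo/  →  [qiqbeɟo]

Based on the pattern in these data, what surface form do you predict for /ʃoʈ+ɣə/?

The data show progressive manner assimilation: /ʐ/ → [ɖ] after /c/; /ʂ/ → [ʈ] after /b/; /ʂ/ → [ʈ] after /ɢ/; /β/ → [b] after /q/. In each pair only manner changes, matching the preceding consonant, while place and voice stay constant.
/ɣ/ is a voiced velar fricative. The preceding trigger /ʈ/ is a stop, so /ɣ/ must become a stop as well.
Changing only its manner to stop gives [g] — the voiced velar stop.

[ʃoʈgə]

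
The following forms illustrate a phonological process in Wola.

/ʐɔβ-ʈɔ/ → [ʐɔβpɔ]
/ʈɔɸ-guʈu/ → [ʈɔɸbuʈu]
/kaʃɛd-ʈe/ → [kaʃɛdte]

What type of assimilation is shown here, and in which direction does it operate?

Comparing underlying and surface forms, /ʈ/ → [p] is the alternation; the neighbouring /β/ is constant.
The change retroflex → bilabial matches the place of the preceding /β/, identifying this as place assimilation.
Manner and voice are unchanged, so the assimilation is partial, not total.
The other alternating forms pattern the same way: /g/ → [b] after /ɸ/ (velar → bilabial, matching bilabial); /ʈ/ → [t] after /d/ (retroflex → alveolar, matching alveolar) — only place changes, and always toward the preceding segment.
Since the segment that changes follows the conditioning segment, the assimilation is progressive.

progressive place assimilation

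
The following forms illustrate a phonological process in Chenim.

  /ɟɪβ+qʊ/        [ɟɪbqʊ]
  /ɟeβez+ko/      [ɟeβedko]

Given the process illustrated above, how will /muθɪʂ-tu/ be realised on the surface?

The data show regressive manner assimilation: /β/ → [b] before /q/; /z/ → [d] before /k/. In each pair only manner changes, matching the following consonant, while place and voice stay constant.
/ʂ/ is a voiceless retroflex fricative. The following trigger /t/ is a stop, so /ʂ/ must become a stop as well.
A voiceless retroflex stop is [ʈ], so the surface segment is [ʈ].

[muθɪʈtu]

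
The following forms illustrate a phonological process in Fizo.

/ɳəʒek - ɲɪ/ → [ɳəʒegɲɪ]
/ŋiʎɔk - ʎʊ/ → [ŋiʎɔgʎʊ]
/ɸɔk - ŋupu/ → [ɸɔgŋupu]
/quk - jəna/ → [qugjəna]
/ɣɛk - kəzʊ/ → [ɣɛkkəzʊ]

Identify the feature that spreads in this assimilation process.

voicing

The segment that alternates is /k/, which surfaces as [g] when adjacent to /ɲ/.
The change voiceless → voiced matches the voicing of the following /ɲ/, identifying this as voicing assimilation.
The other alternating forms pattern the same way: /k/ → [g] before /ʎ/ (voiceless → voiced, matching voiced); /k/ → [g] before /ŋ/ (voiceless → voiced, matching voiced); /k/ → [g] before /j/ (voiceless → voiced, matching voiced) — only voicing changes, and always toward the following segment.
No alternation appears in [ɣɛkkəzʊ]: there the adjacent consonants already agree in voicing (/k/ and /k/ are both voiceless), so this form is consistent with the same rule.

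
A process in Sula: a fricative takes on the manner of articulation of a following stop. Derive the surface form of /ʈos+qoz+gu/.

[ʈotqodgu]

The rule targets /s/ (voiceless alveolar fricative), which sits before the trigger /q/ (stop).
The voiceless alveolar stop is [t], so /s/ → [t].
The same rule applies at the second boundary: /z/ → [d] next to /g/.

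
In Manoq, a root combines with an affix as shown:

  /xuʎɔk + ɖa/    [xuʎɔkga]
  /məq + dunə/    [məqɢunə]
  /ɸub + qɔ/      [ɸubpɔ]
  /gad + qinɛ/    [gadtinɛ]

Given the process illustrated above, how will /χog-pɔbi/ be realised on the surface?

The data show progressive place assimilation: /ɖ/ → [g] after /k/; /d/ → [ɢ] after /q/; /q/ → [p] after /b/; /q/ → [t] after /d/. In each pair only place changes, matching the preceding consonant, while manner and voice stay constant.
The rule targets /p/ (voiceless bilabial stop), which sits after the trigger /g/ (velar).
Changing only its place to velar gives [k] — the voiceless velar stop.

[χogkɔbi]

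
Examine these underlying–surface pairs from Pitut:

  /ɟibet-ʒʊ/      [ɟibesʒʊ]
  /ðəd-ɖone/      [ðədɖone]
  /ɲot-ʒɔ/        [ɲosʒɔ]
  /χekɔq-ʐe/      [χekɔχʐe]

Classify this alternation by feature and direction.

The segment that alternates is /t/, which surfaces as [s] when adjacent to /ʒ/.
The change stop → fricative matches the manner of the following /ʒ/, identifying this as manner assimilation.
Place and voice are unchanged, so the assimilation is partial, not total.
Checking the remaining alternation: /q/ → [χ] before /ʐ/ (stop → fricative, matching a fricative) — only manner changes, and always toward the following segment.
Nothing changes in [ðədɖone]: there the adjacent consonants already agree in manner (/d/ and /ɖ/ are both stops), so this form is consistent with the same rule.
The trigger is the following segment, so the direction is regressive (anticipatory).

regressive manner assimilation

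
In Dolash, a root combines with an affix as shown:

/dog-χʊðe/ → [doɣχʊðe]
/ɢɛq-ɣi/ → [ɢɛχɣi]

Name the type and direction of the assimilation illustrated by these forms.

The segment that alternates is /g/, which surfaces as [ɣ] when adjacent to /χ/.
/g/ is a stop while /χ/ is a fricative; the output [ɣ] is a fricative, matching the trigger — so the feature that spreads is manner.
Place and voice are unchanged, so the assimilation is partial, not total.
The same holds elsewhere in the data: /q/ → [χ] before /ɣ/ (stop → fricative, matching a fricative) — only manner changes, and always toward the following segment.
The trigger is the following segment, so the direction is regressive (anticipatory).

regressive manner assimilation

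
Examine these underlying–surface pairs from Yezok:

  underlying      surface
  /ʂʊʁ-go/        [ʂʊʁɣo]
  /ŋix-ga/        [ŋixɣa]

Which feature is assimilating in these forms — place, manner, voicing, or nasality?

Comparing underlying and surface forms, /g/ → [ɣ] is the alternation; the neighbouring /ʁ/ is constant.
The change stop → fricative matches the manner of the preceding /ʁ/, identifying this as manner assimilation.
The other alternating form patterns the same way: /g/ → [ɣ] after /x/ (stop → fricative, matching a fricative) — only manner changes, and always toward the preceding segment.

manner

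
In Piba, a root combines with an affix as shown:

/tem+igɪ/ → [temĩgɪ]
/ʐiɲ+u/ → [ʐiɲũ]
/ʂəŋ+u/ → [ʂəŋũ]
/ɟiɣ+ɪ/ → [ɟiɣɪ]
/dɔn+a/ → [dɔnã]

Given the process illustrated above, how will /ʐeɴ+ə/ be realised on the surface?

The data show progressive nasality assimilation (vowel nasalisation): /i/ → [ĩ] after /m/; /u/ → [ũ] after /ɲ/; /u/ → [ũ] after /ŋ/; /a/ → [ã] after /n/ — a vowel is nasalised by an immediately preceding nasal consonant.
No change occurs in [ɟiɣɪ] because the vowel at the boundary is adjacent to an oral consonant, not a nasal (/ɪ/ next to /ɣ/).
The vowel /ə/ is adjacent to the preceding nasal /ɴ/, so it acquires [+nasal] and surfaces as [ə̃].

[ʐeɴə̃]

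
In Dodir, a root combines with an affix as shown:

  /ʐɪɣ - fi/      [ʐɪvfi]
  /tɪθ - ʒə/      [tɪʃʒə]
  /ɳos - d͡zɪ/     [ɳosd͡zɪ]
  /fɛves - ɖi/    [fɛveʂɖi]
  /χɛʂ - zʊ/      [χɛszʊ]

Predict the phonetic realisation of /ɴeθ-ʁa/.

[ɴeχʁa]

The data show regressive place assimilation: /ɣ/ → [v] before /f/; /θ/ → [ʃ] before /ʒ/; /s/ → [ʂ] before /ɖ/; /ʂ/ → [s] before /z/. In each pair only place changes, matching the following consonant, while manner and voice stay constant.
Nothing changes in [ɳosd͡zɪ]: there the adjacent consonants already agree in place (/s/ and /d͡z/ are both alveolar), so this form is consistent with the same rule.
/θ/ is a voiceless dental fricative. The following trigger /ʁ/ is uvular, so /θ/ must become uvular as well.
The voiceless uvular fricative is [χ], so /θ/ → [χ].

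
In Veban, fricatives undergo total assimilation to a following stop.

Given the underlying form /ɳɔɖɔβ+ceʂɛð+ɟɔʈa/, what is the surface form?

/β/ is the segment targeted by the rule; it sits immediately before /c/, so it assimilates completely and surfaces as [c].
At the second juncture, /ð/ likewise becomes [ɟ] adjacent to /ɟ/.

[ɳɔɖɔcceʂɛɟɟɔʈa]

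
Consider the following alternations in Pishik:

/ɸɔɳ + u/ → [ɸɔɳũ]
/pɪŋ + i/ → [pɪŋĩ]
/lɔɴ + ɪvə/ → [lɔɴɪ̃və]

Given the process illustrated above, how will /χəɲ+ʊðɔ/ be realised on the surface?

[χəɲʊ̃ðɔ]

The data show progressive nasality assimilation (vowel nasalisation): /u/ → [ũ] after /ɳ/; /i/ → [ĩ] after /ŋ/; /ɪ/ → [ɪ̃] after /ɴ/ — a vowel is nasalised by an immediately preceding nasal consonant.
The vowel /ʊ/ is adjacent to the preceding nasal /ɲ/, so it acquires [+nasal] and surfaces as [ʊ̃].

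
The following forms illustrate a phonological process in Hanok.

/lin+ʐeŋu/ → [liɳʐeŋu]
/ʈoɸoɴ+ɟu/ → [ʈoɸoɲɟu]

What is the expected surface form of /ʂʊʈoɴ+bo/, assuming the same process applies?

The data show regressive place assimilation: /n/ → [ɳ] before /ʐ/; /ɴ/ → [ɲ] before /ɟ/. In each pair only place changes, matching the following consonant, while manner and voice stay constant.
/ɴ/ is a voiced uvular nasal. The following trigger /b/ is bilabial, so /ɴ/ must become bilabial as well.
Changing only its place to bilabial gives [m] — the voiced bilabial nasal.

[ʂʊʈombo]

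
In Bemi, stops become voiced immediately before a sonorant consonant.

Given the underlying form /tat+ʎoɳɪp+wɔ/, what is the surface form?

/t/ is a voiceless alveolar stop. The following trigger /ʎ/ is voiced, so /t/ must become voiced as well.
Changing only its voicing to voiced gives [d] — the voiced alveolar stop.
At the second juncture, /p/ likewise becomes [b] adjacent to /w/.

[tadʎoɳɪbwɔ]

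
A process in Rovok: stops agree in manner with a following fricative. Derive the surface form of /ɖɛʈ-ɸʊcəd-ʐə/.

/ʈ/ is a voiceless retroflex stop. The following trigger /ɸ/ is a fricative, so /ʈ/ must become a fricative as well.
Changing only its manner to fricative gives [ʂ] — the voiceless retroflex fricative.
At the second juncture, /d/ likewise becomes [z] adjacent to /ʐ/.

[ɖɛʂɸʊcəzʐə]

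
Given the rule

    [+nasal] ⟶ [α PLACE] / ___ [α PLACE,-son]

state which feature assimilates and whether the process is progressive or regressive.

regressive place assimilation

The shared variable α links the value of the place features (abbreviated [PLACE]) on the target to the same value on the neighbouring segment, so place is the feature that assimilates.
The conditioning segment sits to the right of the focus bar, meaning the trigger follows the segment that changes — regressive assimilation.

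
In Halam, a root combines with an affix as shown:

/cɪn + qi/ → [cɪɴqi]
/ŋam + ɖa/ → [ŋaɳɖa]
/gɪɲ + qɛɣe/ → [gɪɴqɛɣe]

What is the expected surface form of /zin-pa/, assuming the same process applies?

The data show regressive place assimilation: /n/ → [ɴ] before /q/; /m/ → [ɳ] before /ɖ/; /ɲ/ → [ɴ] before /q/. In each pair only place changes, matching the following consonant, while manner and voice stay constant.
The rule targets /n/ (voiced alveolar nasal), which sits before the trigger /p/ (bilabial).
The voiced bilabial nasal is [m], so /n/ → [m].

[zimpa]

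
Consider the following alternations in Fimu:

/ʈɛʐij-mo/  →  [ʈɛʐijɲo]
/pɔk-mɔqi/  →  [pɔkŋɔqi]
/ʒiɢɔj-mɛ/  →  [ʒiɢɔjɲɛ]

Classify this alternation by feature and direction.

progressive place assimilation

Underlying /m/ is realised as [ɲ] next to /j/; /j/ itself does not change.
/m/ is bilabial while /j/ is palatal; the output [ɲ] is palatal, matching the trigger — so the feature that spreads is place.
Manner and voice are unchanged, so the assimilation is partial, not total.
The other alternating form patterns the same way: /m/ → [ŋ] after /k/ (bilabial → velar, matching velar) — only place changes, and always toward the preceding segment.
The trigger is the preceding segment, so the direction is progressive (perseverative).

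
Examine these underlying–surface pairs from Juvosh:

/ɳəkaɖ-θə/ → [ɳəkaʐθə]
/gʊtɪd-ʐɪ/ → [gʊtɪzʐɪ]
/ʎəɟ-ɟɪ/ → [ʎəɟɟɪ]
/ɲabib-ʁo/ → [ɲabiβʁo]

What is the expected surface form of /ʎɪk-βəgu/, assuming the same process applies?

The data show regressive manner assimilation: /ɖ/ → [ʐ] before /θ/; /d/ → [z] before /ʐ/; /b/ → [β] before /ʁ/. In each pair only manner changes, matching the following consonant, while place and voice stay constant.
Nothing changes in [ʎəɟɟɪ]: there the adjacent consonants already agree in manner (/ɟ/ and /ɟ/ are both stops), so this form is consistent with the same rule.
/k/ is a voiceless velar stop. The following trigger /β/ is a fricative, so /k/ must become a fricative as well.
A voiceless velar fricative is [x], so the surface segment is [x].

[ʎɪxβəgu]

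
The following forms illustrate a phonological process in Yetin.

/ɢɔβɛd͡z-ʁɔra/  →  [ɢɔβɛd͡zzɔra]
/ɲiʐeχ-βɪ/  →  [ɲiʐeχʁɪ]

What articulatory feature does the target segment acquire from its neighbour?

The segment that alternates is /ʁ/, which surfaces as [z] when adjacent to /d͡z/.
The change uvular → alveolar matches the place of the preceding /d͡z/, identifying this as place assimilation.
The same holds elsewhere in the data: /β/ → [ʁ] after /χ/ (bilabial → uvular, matching uvular) — only place changes, and always toward the preceding segment.

place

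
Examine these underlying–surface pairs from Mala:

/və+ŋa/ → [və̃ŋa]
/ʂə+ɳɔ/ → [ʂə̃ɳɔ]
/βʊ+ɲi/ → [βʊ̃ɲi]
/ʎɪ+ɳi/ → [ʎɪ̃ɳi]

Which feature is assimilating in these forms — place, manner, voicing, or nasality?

nasality

The vowel /ə/ surfaces as nasalised [ə̃] next to the following nasal /ŋ/ — it has acquired the [+nasal] feature of its neighbour.
Likewise in the remaining data: /ə/ → [ə̃] before /ɳ/; /ʊ/ → [ʊ̃] before /ɲ/; /ɪ/ → [ɪ̃] before /ɳ/ — each time a vowel is nasalised next to a following nasal.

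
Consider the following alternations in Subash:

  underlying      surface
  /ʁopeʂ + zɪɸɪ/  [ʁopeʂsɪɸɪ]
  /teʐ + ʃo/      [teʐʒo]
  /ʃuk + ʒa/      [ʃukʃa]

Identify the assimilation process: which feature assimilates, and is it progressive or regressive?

The segment that alternates is /z/, which surfaces as [s] when adjacent to /ʂ/.
The change voiced → voiceless matches the voicing of the preceding /ʂ/, identifying this as voicing assimilation.
Place and manner are unchanged, so the assimilation is partial, not total.
Checking the remaining alternations: /ʃ/ → [ʒ] after /ʐ/ (voiceless → voiced, matching voiced); /ʒ/ → [ʃ] after /k/ (voiced → voiceless, matching voiceless) — only voicing changes, and always toward the preceding segment.
The trigger is the preceding segment, so the direction is progressive (perseverative).

progressive voicing assimilation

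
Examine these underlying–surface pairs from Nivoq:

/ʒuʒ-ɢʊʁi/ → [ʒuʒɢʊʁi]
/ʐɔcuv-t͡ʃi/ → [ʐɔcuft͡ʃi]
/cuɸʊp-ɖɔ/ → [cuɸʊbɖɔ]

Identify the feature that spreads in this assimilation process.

Underlying /v/ is realised as [f] next to /t͡ʃ/; /t͡ʃ/ itself does not change.
The change voiced → voiceless matches the voicing of the following /t͡ʃ/, identifying this as voicing assimilation.
Checking the remaining alternation: /p/ → [b] before /ɖ/ (voiceless → voiced, matching voiced) — only voicing changes, and always toward the following segment.
Nothing changes in [ʒuʒɢʊʁi]: there the adjacent consonants already agree in voicing (/ʒ/ and /ɢ/ are both voiced), so this form is consistent with the same rule.

voicing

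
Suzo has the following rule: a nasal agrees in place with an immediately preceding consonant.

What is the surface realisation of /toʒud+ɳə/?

[toʒudnə]

The rule targets /ɳ/ (voiced retroflex nasal), which sits after the trigger /d/ (alveolar).
The voiced alveolar nasal is [n], so /ɳ/ → [n].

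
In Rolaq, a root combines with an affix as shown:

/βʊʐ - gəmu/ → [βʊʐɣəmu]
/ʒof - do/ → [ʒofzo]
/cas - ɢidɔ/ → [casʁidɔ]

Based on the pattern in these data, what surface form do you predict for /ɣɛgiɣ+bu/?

[ɣɛgiɣβu]

The data show progressive manner assimilation: /g/ → [ɣ] after /ʐ/; /d/ → [z] after /f/; /ɢ/ → [ʁ] after /s/. In each pair only manner changes, matching the preceding consonant, while place and voice stay constant.
/b/ is a voiced bilabial stop. The preceding trigger /ɣ/ is a fricative, so /b/ must become a fricative as well.
A voiced bilabial fricative is [β], so the surface segment is [β].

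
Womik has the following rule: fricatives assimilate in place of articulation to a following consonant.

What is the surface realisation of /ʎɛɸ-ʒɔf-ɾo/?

[ʎɛʃʒɔsɾo]

The rule targets /ɸ/ (voiceless bilabial fricative), which sits before the trigger /ʒ/ (postalveolar).
The voiceless postalveolar fricative is [ʃ], so /ɸ/ → [ʃ].
The same rule applies at the second boundary: /f/ → [s] next to /ɾ/.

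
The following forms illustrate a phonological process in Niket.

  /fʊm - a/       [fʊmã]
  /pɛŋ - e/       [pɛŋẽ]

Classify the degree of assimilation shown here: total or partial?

partial assimilation

The vowel /a/ surfaces as nasalised [ã] next to the preceding nasal /m/ — it has acquired the [+nasal] feature of its neighbour.
The other form shows the same pattern: /e/ → [ẽ] after /ŋ/ — each time a vowel is nasalised next to a preceding nasal.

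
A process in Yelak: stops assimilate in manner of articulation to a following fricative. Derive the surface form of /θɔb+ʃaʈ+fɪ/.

[θɔβʃaʂfɪ]

/b/ is a voiced bilabial stop. The following trigger /ʃ/ is a fricative, so /b/ must become a fricative as well.
A voiced bilabial fricative is [β], so the surface segment is [β].
At the second juncture, /ʈ/ likewise becomes [ʂ] adjacent to /f/.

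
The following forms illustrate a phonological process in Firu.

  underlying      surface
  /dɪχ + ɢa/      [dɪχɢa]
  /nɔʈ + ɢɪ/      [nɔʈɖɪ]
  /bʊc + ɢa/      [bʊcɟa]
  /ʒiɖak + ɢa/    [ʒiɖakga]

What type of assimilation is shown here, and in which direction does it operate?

progressive place assimilation

Underlying /ɢ/ is realised as [ɖ] next to /ʈ/; /ʈ/ itself does not change.
The change uvular → retroflex matches the place of the preceding /ʈ/, identifying this as place assimilation.
Manner and voice are unchanged, so the assimilation is partial, not total.
The other alternating forms pattern the same way: /ɢ/ → [ɟ] after /c/ (uvular → palatal, matching palatal); /ɢ/ → [g] after /k/ (uvular → velar, matching velar) — only place changes, and always toward the preceding segment.
No alternation appears in [dɪχɢa]: there the adjacent consonants already agree in place (/ɢ/ and /χ/ are both uvular), so this form is consistent with the same rule.
The trigger is the preceding segment, so the direction is progressive (perseverative).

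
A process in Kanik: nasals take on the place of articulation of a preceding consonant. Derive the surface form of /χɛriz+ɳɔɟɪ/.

/ɳ/ is a voiced retroflex nasal. The preceding trigger /z/ is alveolar, so /ɳ/ must become alveolar as well.
Changing only its place to alveolar gives [n] — the voiced alveolar nasal.

[χɛriznɔɟɪ]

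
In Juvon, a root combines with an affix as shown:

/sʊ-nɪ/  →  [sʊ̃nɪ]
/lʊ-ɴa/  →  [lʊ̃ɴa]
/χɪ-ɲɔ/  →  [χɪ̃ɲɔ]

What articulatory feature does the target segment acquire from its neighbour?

nasality

The vowel /ʊ/ surfaces as nasalised [ʊ̃] next to the following nasal /n/ — it has acquired the [+nasal] feature of its neighbour.
The other forms show the same pattern: /ʊ/ → [ʊ̃] before /ɴ/; /ɪ/ → [ɪ̃] before /ɲ/ — each time a vowel is nasalised next to a following nasal.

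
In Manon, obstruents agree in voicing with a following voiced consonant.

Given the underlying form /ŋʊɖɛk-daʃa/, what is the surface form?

/k/ is a voiceless velar stop. The following trigger /d/ is voiced, so /k/ must become voiced as well.
The voiced velar stop is [g], so /k/ → [g].

[ŋʊɖɛgdaʃa]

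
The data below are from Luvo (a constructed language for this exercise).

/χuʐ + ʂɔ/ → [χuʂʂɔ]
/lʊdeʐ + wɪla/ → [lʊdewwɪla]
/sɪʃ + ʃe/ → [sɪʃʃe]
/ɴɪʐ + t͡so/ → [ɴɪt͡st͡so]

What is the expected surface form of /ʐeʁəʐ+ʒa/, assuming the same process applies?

The data show regressive total assimilation (/ʐ/ → [ʂ] before /ʂ/; /ʐ/ → [w] before /w/; /ʐ/ → [t͡s] before /t͡s/): in every case the target segment becomes identical to its following neighbour, copying more than a single feature.
In [sɪʃʃe] the two consonants at the boundary are already identical (/ʃ/ + /ʃ/), so the rule applies vacuously and nothing changes.
/ʐ/ is the segment targeted by the rule; it sits immediately before /ʒ/, so it assimilates completely and surfaces as [ʒ].

[ʐeʁəʒʒa]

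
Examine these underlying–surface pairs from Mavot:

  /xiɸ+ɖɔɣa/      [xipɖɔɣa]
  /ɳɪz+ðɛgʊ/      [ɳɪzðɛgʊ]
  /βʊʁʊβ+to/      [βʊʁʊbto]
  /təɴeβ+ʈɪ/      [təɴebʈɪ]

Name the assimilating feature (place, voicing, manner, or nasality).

Underlying /ɸ/ is realised as [p] next to /ɖ/; /ɖ/ itself does not change.
The change fricative → stop matches the manner of the following /ɖ/, identifying this as manner assimilation.
The same holds elsewhere in the data: /β/ → [b] before /t/ (fricative → stop, matching a stop); /β/ → [b] before /ʈ/ (fricative → stop, matching a stop) — only manner changes, and always toward the following segment.
Nothing changes in [ɳɪzðɛgʊ]: there the adjacent consonants already agree in manner (/z/ and /ð/ are both fricatives), so this form is consistent with the same rule.

manner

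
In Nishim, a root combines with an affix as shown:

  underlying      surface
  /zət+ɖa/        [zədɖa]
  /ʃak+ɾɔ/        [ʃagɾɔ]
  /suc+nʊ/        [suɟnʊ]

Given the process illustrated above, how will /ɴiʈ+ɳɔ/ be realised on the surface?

The data show regressive voicing assimilation: /t/ → [d] before /ɖ/; /k/ → [g] before /ɾ/; /c/ → [ɟ] before /n/. In each pair only voicing changes, matching the following consonant, while place and manner stay constant.
/ʈ/ is a voiceless retroflex stop. The following trigger /ɳ/ is voiced, so /ʈ/ must become voiced as well.
Changing only its voicing to voiced gives [ɖ] — the voiced retroflex stop.

[ɴiɖɳɔ]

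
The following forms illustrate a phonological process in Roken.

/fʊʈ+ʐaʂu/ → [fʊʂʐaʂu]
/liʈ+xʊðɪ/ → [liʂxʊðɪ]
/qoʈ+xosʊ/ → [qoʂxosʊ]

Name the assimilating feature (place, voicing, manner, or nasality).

The segment that alternates is /ʈ/, which surfaces as [ʂ] when adjacent to /ʐ/.
/ʈ/ is a stop while /ʐ/ is a fricative; the output [ʂ] is a fricative, matching the trigger — so the feature that spreads is manner.
Checking the remaining alternation: /ʈ/ → [ʂ] before /x/ (stop → fricative, matching a fricative) — only manner changes, and always toward the following segment.

manner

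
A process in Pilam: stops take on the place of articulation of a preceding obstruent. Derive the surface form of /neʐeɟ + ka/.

[neʐeɟca]

The rule targets /k/ (voiceless velar stop), which sits after the trigger /ɟ/ (palatal).
A voiceless palatal stop is [c], so the surface segment is [c].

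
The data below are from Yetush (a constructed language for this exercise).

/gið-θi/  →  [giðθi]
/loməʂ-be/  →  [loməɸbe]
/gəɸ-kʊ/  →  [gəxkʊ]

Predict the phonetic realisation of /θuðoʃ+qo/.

[θuðoχqo]

The data show regressive place assimilation: /ʂ/ → [ɸ] before /b/; /ɸ/ → [x] before /k/. In each pair only place changes, matching the following consonant, while manner and voice stay constant.
No alternation appears in [giðθi]: there the adjacent consonants already agree in place (/ð/ and /θ/ are both dental), so this form is consistent with the same rule.
/ʃ/ is a voiceless postalveolar fricative. The following trigger /q/ is uvular, so /ʃ/ must become uvular as well.
The voiceless uvular fricative is [χ], so /ʃ/ → [χ].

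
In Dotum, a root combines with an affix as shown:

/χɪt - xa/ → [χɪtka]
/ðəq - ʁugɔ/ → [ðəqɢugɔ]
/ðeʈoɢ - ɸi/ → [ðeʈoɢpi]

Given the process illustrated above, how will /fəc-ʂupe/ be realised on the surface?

[fəcʈupe]

The data show progressive manner assimilation: /x/ → [k] after /t/; /ʁ/ → [ɢ] after /q/; /ɸ/ → [p] after /ɢ/. In each pair only manner changes, matching the preceding consonant, while place and voice stay constant.
The rule targets /ʂ/ (voiceless retroflex fricative), which sits after the trigger /c/ (stop).
A voiceless retroflex stop is [ʈ], so the surface segment is [ʈ].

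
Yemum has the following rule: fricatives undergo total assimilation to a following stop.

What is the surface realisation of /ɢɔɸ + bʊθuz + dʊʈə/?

/ɸ/ is the segment targeted by the rule; it sits immediately before /b/, so it assimilates completely and surfaces as [b].
The same rule applies at the second boundary: /z/ → [d] next to /d/.

[ɢɔbbʊθuddʊʈə]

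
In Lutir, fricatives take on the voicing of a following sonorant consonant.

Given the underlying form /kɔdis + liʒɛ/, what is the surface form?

/s/ is a voiceless alveolar fricative. The following trigger /l/ is voiced, so /s/ must become voiced as well.
The voiced alveolar fricative is [z], so /s/ → [z].

[kɔdizliʒɛ]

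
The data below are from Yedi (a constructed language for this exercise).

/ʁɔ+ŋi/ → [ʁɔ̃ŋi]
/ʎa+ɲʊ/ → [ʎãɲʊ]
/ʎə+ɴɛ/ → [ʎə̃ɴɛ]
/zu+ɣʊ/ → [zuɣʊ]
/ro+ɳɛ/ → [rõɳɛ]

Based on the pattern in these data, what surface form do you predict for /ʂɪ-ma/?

[ʂɪ̃ma]

The data show regressive nasality assimilation (vowel nasalisation): /ɔ/ → [ɔ̃] before /ŋ/; /a/ → [ã] before /ɲ/; /ə/ → [ə̃] before /ɴ/; /o/ → [õ] before /ɳ/ — a vowel is nasalised by an immediately following nasal consonant.
No change occurs in [zuɣʊ] because the vowel at the boundary is adjacent to an oral consonant, not a nasal (/u/ next to /ɣ/).
/ɪ/ sits next to the nasal /m/ and is therefore nasalised to [ɪ̃].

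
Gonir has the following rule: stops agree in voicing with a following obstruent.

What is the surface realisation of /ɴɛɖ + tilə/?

[ɴɛʈtilə]

The rule targets /ɖ/ (voiced retroflex stop), which sits before the trigger /t/ (voiceless).
The voiceless retroflex stop is [ʈ], so /ɖ/ → [ʈ].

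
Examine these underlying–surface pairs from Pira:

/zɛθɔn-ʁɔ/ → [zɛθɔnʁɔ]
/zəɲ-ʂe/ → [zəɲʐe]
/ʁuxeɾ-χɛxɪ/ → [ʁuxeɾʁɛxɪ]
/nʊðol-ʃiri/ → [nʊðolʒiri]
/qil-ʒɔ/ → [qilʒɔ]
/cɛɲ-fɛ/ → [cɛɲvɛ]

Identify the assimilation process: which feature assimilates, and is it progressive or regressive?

The segment that alternates is /ʂ/, which surfaces as [ʐ] when adjacent to /ɲ/.
The change voiceless → voiced matches the voicing of the preceding /ɲ/, identifying this as voicing assimilation.
Place and manner are unchanged, so the assimilation is partial, not total.
The other alternating forms pattern the same way: /χ/ → [ʁ] after /ɾ/ (voiceless → voiced, matching voiced); /ʃ/ → [ʒ] after /l/ (voiceless → voiced, matching voiced); /f/ → [v] after /ɲ/ (voiceless → voiced, matching voiced) — only voicing changes, and always toward the preceding segment.
Nothing changes in [zɛθɔnʁɔ], [qilʒɔ]: there the adjacent consonants already agree in voicing (/ʁ/ and /n/ are both voiced; /ʒ/ and /l/ are both voiced), so these forms are consistent with the same rule.
The trigger is the preceding segment, so the direction is progressive (perseverative).

progressive voicing assimilation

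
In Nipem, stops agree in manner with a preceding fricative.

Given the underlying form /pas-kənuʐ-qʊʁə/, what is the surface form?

The rule targets /k/ (voiceless velar stop), which sits after the trigger /s/ (fricative).
The voiceless velar fricative is [x], so /k/ → [x].
The same rule applies at the second boundary: /q/ → [χ] next to /ʐ/.

[pasxənuʐχʊʁə]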